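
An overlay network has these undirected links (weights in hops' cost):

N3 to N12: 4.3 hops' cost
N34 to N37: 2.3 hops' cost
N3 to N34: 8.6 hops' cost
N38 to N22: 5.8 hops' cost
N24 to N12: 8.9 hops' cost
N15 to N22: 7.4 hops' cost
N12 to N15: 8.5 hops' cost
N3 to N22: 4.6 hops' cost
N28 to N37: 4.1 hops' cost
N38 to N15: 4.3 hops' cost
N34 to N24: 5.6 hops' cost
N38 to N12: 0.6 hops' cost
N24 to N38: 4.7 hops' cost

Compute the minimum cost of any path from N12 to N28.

17.3 hops' cost

Settle nodes by increasing distance from N12:
N12: 0
N38: 0.6  (via N12)
N3: 4.3  (via N12)
N15: 4.9  (via N38)
N24: 5.3  (via N38)
N22: 6.4  (via N38)
N34: 10.9  (via N24)
N37: 13.2  (via N34)
N28: 17.3  (via N37)
Shortest route: N12–N38–N24–N34–N37–N28 = 17.3 hops' cost.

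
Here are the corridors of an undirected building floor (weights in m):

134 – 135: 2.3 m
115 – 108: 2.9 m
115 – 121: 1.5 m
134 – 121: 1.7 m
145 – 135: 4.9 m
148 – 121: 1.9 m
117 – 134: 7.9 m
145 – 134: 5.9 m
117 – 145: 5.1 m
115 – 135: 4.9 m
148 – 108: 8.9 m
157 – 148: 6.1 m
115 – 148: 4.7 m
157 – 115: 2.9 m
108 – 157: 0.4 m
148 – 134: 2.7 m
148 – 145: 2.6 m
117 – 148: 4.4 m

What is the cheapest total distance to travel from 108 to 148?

6.3 m

Candidate routes:
108 → 115 → 121 → 148: 2.9+1.5+1.9 = 6.3
108 → 157 → 148: 0.4+6.1 = 6.5
Cheapest is 108 → 115 → 121 → 148 at 6.3 m.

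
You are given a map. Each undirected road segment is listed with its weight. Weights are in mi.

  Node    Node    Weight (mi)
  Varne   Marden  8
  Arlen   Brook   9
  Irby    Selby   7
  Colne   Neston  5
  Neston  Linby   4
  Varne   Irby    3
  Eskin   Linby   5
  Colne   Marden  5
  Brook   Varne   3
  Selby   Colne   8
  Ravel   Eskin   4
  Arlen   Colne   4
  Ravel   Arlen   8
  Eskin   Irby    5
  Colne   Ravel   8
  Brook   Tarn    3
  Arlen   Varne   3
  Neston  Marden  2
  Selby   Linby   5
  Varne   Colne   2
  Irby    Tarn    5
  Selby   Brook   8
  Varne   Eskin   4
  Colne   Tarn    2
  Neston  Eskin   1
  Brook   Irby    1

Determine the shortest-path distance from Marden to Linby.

Enumerating some paths:
Marden–Colne–Neston–Linby: 5+5+4 = 14
Marden–Neston–Eskin–Linby: 2+1+5 = 8
Marden–Neston–Linby: 2+4 = 6
The minimum is 6 mi via Marden–Neston–Linby.

6 mi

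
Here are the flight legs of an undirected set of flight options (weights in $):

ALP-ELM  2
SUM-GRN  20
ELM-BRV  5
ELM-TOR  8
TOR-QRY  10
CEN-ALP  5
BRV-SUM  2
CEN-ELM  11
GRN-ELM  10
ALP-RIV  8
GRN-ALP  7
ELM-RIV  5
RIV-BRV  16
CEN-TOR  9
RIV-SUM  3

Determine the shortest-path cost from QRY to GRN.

Enumerating some paths:
QRY–TOR–CEN–ALP–ELM–GRN: 10+9+5+2+10 = 36
QRY–TOR–CEN–ALP–GRN: 10+9+5+7 = 31
QRY–TOR–ELM–GRN: 10+8+10 = 28
QRY–TOR–ELM–ALP–GRN: 10+8+2+7 = 27
Cheapest is QRY–TOR–ELM–ALP–GRN at $27.

$27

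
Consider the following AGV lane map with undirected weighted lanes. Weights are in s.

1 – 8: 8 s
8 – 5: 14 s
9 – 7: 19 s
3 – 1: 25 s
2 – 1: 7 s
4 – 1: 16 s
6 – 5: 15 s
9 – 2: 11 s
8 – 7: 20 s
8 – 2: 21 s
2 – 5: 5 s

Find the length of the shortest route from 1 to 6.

Candidate routes:
1 → 2 → 5 → 6: 7+5+15 = 27
1 → 2 → 8 → 5 → 6: 7+21+14+15 = 57
1 → 8 → 5 → 6: 8+14+15 = 37
1 → 8 → 2 → 5 → 6: 8+21+5+15 = 49
Cheapest is 1 → 2 → 5 → 6 at 27 s.

27 s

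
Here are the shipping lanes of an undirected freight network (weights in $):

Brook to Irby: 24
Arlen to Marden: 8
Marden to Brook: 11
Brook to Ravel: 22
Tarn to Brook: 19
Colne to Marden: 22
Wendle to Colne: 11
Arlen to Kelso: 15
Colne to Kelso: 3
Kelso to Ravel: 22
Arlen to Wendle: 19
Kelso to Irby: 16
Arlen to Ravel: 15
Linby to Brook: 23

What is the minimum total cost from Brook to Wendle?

$38

Enumerating some paths:
Brook - Marden - Colne - Wendle: 11+22+11 = 44
Brook - Marden - Arlen - Wendle: 11+8+19 = 38
The minimum is $38 via Brook - Marden - Arlen - Wendle.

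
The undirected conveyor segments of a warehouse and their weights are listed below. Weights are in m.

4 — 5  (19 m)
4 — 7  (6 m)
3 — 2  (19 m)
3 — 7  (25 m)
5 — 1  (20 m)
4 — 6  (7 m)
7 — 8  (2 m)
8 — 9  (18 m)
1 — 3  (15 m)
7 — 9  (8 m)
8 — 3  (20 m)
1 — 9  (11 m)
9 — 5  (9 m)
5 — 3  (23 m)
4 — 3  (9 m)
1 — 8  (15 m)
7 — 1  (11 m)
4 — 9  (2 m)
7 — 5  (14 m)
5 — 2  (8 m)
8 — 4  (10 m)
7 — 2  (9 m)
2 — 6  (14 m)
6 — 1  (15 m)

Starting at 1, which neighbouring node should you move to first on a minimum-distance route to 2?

Compare a few routes:
1–7–2: 11+9 = 20
1–9–4–7–2: 11+2+6+9 = 28
1–8–7–2: 15+2+9 = 26
Cheapest is 1–7–2 at 20 m.
So from 1 the first move is to 7.

7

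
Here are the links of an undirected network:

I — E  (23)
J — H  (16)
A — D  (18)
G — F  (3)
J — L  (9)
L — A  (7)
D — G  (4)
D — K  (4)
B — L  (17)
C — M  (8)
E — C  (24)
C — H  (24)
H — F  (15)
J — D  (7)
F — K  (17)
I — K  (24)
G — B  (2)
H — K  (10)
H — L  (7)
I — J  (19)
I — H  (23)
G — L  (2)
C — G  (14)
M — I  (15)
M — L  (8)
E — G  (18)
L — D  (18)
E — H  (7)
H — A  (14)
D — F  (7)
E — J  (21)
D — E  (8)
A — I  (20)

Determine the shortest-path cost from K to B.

Running Dijkstra from K:
K: 0
D: 4  (via K)
G: 8  (via D)
B: 10  (via G)
Shortest route: K → D → G → B = 10.

10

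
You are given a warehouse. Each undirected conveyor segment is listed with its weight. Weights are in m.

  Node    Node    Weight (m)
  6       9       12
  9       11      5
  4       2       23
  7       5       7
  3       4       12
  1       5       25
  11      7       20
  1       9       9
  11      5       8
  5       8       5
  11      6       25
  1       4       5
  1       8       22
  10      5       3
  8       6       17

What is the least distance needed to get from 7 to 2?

57 m

Candidate routes:
7 - 5 - 11 - 9 - 1 - 4 - 2: 7+8+5+9+5+23 = 57
7 - 5 - 1 - 4 - 2: 7+25+5+23 = 60
The minimum is 57 m via 7 - 5 - 11 - 9 - 1 - 4 - 2.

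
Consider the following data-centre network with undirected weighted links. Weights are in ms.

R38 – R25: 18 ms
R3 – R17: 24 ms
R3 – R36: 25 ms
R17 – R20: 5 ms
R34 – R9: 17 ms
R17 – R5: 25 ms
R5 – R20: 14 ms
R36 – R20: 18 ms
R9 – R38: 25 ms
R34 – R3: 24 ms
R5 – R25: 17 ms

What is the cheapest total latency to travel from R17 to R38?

Settle nodes by increasing distance from R17:
R17: 0
R20: 5  (via R17)
R5: 19  (via R20)
R36: 23  (via R20)
R3: 24  (via R17)
R25: 36  (via R5)
R34: 48  (via R3)
R38: 54  (via R25)
Shortest route: R17–R20–R5–R25–R38 = 54 ms.

54 ms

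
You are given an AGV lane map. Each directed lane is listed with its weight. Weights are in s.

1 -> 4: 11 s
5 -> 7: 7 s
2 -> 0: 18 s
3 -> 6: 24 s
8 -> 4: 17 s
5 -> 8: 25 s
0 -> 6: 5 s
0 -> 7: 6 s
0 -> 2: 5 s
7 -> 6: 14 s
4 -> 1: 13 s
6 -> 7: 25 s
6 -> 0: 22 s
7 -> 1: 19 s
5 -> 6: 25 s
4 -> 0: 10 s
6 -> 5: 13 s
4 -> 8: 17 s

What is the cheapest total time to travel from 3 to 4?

Settle nodes by increasing distance from 3:
3: 0
6: 24  (via 3)
5: 37  (via 6)
7: 44  (via 5)
0: 46  (via 6)
2: 51  (via 0)
8: 62  (via 5)
1: 63  (via 7)
4: 74  (via 1)
Shortest route: 3–6–5–7–1–4 = 74 s.

74 s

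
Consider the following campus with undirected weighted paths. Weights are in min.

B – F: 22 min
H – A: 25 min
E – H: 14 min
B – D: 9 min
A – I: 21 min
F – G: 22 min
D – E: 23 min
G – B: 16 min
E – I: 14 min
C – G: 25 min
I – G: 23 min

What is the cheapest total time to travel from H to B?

46 min

Candidate routes:
H → A → I → G → B: 25+21+23+16 = 85
H → E → D → B: 14+23+9 = 46
H → E → I → G → B: 14+14+23+16 = 67
H → A → I → E → D → B: 25+21+14+23+9 = 92
Cheapest is H → E → D → B at 46 min.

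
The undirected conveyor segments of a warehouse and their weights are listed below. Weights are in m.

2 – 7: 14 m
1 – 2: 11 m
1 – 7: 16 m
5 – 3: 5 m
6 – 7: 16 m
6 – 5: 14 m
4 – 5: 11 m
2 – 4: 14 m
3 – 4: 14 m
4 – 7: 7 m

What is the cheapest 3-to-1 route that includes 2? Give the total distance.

Shortest 3→2: 3–4–2 = 28
Best 2 to 1: 2–1 costing 11
Total via 2: 28 + 11 = 39 m.

39 m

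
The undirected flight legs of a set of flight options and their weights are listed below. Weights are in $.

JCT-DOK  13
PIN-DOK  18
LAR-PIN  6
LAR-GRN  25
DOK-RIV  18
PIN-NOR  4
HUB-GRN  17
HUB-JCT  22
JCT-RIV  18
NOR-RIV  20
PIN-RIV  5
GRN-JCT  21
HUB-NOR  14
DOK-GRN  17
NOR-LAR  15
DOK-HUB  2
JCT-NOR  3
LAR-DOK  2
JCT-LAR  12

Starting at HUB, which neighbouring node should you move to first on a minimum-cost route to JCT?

Enumerating some paths:
HUB → DOK → LAR → JCT: 2+2+12 = 16
HUB → DOK → JCT: 2+13 = 15
Cheapest is HUB → DOK → JCT at $15.
So from HUB the first move is to DOK.

DOK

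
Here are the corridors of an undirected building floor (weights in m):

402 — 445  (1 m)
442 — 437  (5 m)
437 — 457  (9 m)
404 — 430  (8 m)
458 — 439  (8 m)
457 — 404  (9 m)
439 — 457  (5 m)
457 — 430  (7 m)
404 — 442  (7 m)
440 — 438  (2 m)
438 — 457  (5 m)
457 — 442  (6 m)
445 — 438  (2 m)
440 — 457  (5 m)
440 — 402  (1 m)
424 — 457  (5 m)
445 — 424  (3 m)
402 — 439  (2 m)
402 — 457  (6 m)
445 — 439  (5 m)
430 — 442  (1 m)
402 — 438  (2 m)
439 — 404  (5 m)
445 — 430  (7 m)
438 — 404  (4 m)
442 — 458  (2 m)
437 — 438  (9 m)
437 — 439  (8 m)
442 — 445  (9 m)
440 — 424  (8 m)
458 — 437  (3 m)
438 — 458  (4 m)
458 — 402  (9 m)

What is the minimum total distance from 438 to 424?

5 m

Compare a few routes:
438 → 445 → 424: 2+3 = 5
438 → 402 → 445 → 424: 2+1+3 = 6
The minimum is 5 m via 438 → 445 → 424.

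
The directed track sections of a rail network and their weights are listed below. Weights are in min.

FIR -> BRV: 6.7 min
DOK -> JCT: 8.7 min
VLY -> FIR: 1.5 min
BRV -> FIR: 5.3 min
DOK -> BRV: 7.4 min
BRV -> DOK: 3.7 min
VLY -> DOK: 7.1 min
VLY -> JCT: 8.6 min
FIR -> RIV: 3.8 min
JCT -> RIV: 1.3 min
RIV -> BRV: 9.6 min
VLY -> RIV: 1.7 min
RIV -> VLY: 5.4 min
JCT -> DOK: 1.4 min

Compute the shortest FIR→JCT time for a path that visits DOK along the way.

Shortest FIR→DOK: FIR–BRV–DOK = 10.4
Best DOK to JCT: DOK–JCT costing 8.7
Total via DOK: 10.4 + 8.7 = 19.1 min.

19.1 min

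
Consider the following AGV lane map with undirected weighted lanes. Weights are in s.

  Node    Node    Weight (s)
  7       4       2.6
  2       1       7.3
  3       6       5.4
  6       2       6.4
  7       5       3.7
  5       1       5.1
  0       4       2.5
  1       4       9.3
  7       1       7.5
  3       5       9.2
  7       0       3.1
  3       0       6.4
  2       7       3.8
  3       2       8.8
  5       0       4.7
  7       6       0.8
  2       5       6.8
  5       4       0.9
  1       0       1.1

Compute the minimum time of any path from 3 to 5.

Running Dijkstra from 3:
3: 0
6: 5.4  (via 3)
7: 6.2  (via 6)
0: 6.4  (via 3)
1: 7.5  (via 0)
2: 8.8  (via 3)
4: 8.8  (via 7)
5: 9.2  (via 3)
Shortest route: 3–5 = 9.2 s.

9.2 s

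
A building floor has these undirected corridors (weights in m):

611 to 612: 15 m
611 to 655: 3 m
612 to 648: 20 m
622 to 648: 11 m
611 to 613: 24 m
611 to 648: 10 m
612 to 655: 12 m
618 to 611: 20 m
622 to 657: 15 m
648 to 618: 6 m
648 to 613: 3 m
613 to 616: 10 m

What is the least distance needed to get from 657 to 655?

39 m

Compare a few routes:
657–622–648–613–611–655: 15+11+3+24+3 = 56
657–622–648–618–611–655: 15+11+6+20+3 = 55
657–622–648–611–655: 15+11+10+3 = 39
657–622–648–612–655: 15+11+20+12 = 58
The minimum is 39 m via 657–622–648–611–655.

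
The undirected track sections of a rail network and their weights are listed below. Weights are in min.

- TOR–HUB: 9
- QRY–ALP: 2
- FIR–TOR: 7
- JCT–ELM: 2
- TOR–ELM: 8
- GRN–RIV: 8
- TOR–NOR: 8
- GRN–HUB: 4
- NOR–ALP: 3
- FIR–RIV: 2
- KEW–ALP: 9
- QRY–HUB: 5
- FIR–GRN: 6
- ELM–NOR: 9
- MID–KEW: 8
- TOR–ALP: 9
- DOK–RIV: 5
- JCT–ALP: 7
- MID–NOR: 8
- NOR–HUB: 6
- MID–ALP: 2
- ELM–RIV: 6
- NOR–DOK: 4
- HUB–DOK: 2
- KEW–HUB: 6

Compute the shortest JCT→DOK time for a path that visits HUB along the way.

Shortest JCT→HUB: JCT → ALP → QRY → HUB = 14
Shortest HUB→DOK: HUB → DOK = 2
Total via HUB: 14 + 2 = 16 min.

16 min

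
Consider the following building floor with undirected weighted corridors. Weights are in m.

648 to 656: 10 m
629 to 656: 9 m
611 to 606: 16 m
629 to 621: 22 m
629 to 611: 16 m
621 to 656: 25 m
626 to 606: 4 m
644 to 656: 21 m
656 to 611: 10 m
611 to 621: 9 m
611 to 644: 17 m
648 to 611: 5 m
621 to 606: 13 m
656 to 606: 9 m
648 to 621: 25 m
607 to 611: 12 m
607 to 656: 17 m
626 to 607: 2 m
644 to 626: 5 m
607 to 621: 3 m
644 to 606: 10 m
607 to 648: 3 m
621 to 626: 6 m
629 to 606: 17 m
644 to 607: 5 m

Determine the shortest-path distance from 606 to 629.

Running Dijkstra from 606:
606: 0
626: 4  (via 606)
607: 6  (via 626)
656: 9  (via 606)
644: 9  (via 626)
648: 9  (via 607)
621: 9  (via 607)
611: 14  (via 648)
629: 17  (via 606)
Shortest route: 606–629 = 17 m.

17 m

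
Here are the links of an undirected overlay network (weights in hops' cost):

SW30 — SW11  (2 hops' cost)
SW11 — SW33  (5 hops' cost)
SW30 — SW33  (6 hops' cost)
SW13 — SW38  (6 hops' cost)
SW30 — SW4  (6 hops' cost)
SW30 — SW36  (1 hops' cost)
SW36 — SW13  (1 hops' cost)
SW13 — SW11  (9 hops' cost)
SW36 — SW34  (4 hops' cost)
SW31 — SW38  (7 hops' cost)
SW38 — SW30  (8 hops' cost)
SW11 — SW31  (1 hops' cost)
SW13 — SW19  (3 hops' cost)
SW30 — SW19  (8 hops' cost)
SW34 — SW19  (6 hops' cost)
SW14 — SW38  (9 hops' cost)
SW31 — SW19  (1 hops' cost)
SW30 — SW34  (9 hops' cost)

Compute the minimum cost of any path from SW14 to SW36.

Candidate routes:
SW14–SW38–SW13–SW36: 9+6+1 = 16
SW14–SW38–SW30–SW36: 9+8+1 = 18
Cheapest is SW14–SW38–SW13–SW36 at 16 hops' cost.

16 hops' cost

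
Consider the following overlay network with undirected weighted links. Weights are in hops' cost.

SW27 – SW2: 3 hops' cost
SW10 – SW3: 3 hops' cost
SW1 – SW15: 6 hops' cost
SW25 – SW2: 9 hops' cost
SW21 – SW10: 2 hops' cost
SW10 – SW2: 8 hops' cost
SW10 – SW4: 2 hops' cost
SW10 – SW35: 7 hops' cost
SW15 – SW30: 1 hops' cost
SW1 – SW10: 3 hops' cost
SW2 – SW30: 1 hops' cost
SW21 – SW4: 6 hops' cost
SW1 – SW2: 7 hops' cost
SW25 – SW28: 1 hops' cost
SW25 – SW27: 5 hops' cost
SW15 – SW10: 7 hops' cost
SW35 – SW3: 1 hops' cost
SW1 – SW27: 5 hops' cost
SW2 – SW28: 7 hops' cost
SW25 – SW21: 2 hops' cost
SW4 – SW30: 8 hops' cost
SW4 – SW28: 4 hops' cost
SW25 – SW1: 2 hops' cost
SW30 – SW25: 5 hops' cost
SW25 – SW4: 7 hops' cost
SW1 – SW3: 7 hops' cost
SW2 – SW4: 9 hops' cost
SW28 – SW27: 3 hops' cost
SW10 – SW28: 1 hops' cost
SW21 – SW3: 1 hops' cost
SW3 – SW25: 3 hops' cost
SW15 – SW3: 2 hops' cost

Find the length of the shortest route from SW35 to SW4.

Compare a few routes:
SW35 → SW3 → SW25 → SW28 → SW10 → SW4: 1+3+1+1+2 = 8
SW35 → SW3 → SW10 → SW4: 1+3+2 = 6
The minimum is 6 hops' cost via SW35 → SW3 → SW10 → SW4.

6 hops' cost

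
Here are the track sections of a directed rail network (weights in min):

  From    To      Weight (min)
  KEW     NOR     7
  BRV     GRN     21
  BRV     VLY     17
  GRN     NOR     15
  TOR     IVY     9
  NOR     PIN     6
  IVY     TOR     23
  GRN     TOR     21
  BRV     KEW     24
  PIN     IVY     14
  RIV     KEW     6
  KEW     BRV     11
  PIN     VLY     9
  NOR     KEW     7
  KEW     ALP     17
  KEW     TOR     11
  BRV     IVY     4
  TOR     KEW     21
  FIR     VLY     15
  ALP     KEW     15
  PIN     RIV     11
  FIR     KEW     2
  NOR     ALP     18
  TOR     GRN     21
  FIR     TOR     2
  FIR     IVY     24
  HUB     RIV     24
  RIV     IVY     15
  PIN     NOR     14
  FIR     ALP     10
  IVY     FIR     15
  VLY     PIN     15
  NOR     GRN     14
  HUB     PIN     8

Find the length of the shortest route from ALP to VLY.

37 min

Settle nodes by increasing distance from ALP:
ALP: 0
KEW: 15  (via ALP)
NOR: 22  (via KEW)
TOR: 26  (via KEW)
BRV: 26  (via KEW)
PIN: 28  (via NOR)
IVY: 30  (via BRV)
GRN: 36  (via NOR)
VLY: 37  (via PIN)
Shortest route: ALP → KEW → NOR → PIN → VLY = 37 min.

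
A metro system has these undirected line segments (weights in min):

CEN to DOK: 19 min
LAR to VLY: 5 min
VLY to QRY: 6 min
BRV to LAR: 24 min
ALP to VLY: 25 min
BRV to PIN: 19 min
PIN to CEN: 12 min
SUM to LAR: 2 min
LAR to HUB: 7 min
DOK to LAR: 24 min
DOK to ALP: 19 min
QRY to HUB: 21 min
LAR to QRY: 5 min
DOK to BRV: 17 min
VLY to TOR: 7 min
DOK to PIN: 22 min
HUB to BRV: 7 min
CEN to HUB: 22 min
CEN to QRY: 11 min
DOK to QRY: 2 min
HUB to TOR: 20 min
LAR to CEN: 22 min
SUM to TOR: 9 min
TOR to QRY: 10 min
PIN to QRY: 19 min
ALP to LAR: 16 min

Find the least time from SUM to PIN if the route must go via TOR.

38 min

Shortest SUM→TOR: SUM → TOR = 9
Best TOR to PIN: TOR → QRY → PIN costing 29
Total via TOR: 9 + 29 = 38 min.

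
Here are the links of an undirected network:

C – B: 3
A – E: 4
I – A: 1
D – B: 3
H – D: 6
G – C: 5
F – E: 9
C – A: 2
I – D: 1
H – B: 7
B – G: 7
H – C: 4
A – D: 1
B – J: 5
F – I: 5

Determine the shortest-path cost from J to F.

14

Enumerating some paths:
J - B - C - A - I - F: 5+3+2+1+5 = 16
J - B - D - I - F: 5+3+1+5 = 14
J - B - D - A - I - F: 5+3+1+1+5 = 15
The minimum is 14 via J - B - D - I - F.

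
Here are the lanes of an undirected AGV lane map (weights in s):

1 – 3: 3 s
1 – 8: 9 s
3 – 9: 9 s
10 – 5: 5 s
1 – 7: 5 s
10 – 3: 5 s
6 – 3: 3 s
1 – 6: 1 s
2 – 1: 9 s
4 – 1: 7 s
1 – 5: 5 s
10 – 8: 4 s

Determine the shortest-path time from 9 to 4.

Enumerating some paths:
9 - 3 - 1 - 4: 9+3+7 = 19
9 - 3 - 6 - 1 - 4: 9+3+1+7 = 20
9 - 3 - 10 - 5 - 1 - 4: 9+5+5+5+7 = 31
The minimum is 19 s via 9 - 3 - 1 - 4.

19 s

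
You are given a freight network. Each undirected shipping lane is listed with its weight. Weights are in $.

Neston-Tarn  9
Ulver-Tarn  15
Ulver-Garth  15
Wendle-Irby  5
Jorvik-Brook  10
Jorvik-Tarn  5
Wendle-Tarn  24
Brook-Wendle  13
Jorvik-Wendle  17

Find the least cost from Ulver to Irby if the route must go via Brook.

Best Ulver to Brook: Ulver → Tarn → Jorvik → Brook costing 30
Best Brook to Irby: Brook → Wendle → Irby costing 18
Total via Brook: 30 + 18 = $48.

$48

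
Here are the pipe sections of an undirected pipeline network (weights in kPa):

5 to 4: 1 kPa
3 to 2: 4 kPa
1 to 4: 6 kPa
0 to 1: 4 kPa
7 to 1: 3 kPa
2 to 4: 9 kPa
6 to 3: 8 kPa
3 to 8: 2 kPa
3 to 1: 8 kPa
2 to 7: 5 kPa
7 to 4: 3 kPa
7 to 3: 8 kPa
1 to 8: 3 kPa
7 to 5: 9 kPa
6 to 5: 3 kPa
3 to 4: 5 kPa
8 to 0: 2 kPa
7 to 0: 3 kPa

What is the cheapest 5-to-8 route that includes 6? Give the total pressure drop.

Shortest 5→6: 5–6 = 3
Shortest 6→8: 6–3–8 = 10
Total via 6: 3 + 10 = 13 kPa.

13 kPa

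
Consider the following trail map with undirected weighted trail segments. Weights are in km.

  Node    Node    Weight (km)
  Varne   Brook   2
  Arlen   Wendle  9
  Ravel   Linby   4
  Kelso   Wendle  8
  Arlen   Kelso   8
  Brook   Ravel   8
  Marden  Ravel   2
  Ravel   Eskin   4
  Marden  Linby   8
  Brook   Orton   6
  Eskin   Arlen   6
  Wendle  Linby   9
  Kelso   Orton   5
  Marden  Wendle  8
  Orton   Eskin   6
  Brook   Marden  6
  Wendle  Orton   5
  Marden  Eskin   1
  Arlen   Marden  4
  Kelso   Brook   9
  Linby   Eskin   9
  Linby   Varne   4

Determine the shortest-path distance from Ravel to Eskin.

Shortest distances from Ravel:
Ravel: 0
Marden: 2  (via Ravel)
Eskin: 3  (via Marden)
Shortest route: Ravel → Marden → Eskin = 3 km.

3 km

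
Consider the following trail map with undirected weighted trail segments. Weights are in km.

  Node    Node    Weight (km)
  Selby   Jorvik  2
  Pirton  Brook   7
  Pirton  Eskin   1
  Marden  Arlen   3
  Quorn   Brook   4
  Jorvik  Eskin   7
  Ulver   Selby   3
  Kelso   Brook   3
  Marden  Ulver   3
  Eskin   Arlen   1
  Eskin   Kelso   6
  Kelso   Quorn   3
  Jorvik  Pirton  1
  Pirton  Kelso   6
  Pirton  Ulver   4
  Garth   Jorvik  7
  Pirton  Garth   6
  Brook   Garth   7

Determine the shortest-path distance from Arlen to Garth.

8 km

Running Dijkstra from Arlen:
Arlen: 0
Eskin: 1  (via Arlen)
Pirton: 2  (via Eskin)
Jorvik: 3  (via Pirton)
Marden: 3  (via Arlen)
Selby: 5  (via Jorvik)
Ulver: 6  (via Pirton)
Kelso: 7  (via Eskin)
Garth: 8  (via Pirton)
Shortest route: Arlen → Eskin → Pirton → Garth = 8 km.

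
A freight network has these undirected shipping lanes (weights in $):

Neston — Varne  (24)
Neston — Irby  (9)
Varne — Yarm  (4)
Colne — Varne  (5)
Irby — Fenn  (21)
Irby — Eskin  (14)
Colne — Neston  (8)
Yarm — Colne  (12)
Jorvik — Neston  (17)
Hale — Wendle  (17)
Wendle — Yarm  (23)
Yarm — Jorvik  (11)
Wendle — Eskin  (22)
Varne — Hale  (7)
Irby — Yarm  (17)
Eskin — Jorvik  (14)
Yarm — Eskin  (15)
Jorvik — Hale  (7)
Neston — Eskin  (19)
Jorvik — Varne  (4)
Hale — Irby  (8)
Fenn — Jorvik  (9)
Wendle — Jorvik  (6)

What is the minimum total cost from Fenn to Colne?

Settle nodes by increasing distance from Fenn:
Fenn: 0
Jorvik: 9  (via Fenn)
Varne: 13  (via Jorvik)
Wendle: 15  (via Jorvik)
Hale: 16  (via Jorvik)
Yarm: 17  (via Varne)
Colne: 18  (via Varne)
Shortest route: Fenn → Jorvik → Varne → Colne = $18.

$18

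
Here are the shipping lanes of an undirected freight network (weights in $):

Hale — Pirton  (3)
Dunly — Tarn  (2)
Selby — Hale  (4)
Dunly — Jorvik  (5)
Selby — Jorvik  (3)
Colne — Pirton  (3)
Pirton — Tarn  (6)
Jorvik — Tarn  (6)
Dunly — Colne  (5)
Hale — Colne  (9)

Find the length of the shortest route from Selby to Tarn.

$9

Candidate routes:
Selby - Jorvik - Dunly - Tarn: 3+5+2 = 10
Selby - Hale - Pirton - Colne - Dunly - Tarn: 4+3+3+5+2 = 17
Selby - Jorvik - Tarn: 3+6 = 9
Selby - Hale - Pirton - Tarn: 4+3+6 = 13
The minimum is $9 via Selby - Jorvik - Tarn.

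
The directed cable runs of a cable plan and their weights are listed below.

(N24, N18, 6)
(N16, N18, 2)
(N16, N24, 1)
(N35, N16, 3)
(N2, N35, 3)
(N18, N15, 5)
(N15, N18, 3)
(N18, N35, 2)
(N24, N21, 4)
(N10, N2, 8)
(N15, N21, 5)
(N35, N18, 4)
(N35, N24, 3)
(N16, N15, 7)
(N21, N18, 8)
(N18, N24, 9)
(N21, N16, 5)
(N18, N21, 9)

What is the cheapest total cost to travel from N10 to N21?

18

Running Dijkstra from N10:
N10: 0
N2: 8  (via N10)
N35: 11  (via N2)
N24: 14  (via N35)
N16: 14  (via N35)
N18: 15  (via N35)
N21: 18  (via N24)
Shortest route: N10–N2–N35–N24–N21 = 18.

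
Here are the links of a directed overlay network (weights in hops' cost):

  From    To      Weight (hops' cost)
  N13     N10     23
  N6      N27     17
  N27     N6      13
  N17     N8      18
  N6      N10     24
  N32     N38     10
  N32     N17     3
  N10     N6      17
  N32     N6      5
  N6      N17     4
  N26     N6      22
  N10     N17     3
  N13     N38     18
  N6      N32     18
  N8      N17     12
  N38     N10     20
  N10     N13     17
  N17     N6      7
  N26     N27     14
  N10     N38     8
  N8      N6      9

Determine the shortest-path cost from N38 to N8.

41 hops' cost

Running Dijkstra from N38:
N38: 0
N10: 20  (via N38)
N17: 23  (via N10)
N6: 30  (via N17)
N13: 37  (via N10)
N8: 41  (via N17)
Shortest route: N38–N10–N17–N8 = 41 hops' cost.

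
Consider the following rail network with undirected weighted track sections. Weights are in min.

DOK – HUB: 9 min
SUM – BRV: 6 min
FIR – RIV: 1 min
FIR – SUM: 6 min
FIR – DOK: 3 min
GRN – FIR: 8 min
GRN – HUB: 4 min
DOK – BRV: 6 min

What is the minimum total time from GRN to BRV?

17 min

Candidate routes:
GRN → FIR → SUM → BRV: 8+6+6 = 20
GRN → HUB → DOK → FIR → SUM → BRV: 4+9+3+6+6 = 28
GRN → FIR → DOK → BRV: 8+3+6 = 17
GRN → HUB → DOK → BRV: 4+9+6 = 19
Cheapest is GRN → FIR → DOK → BRV at 17 min.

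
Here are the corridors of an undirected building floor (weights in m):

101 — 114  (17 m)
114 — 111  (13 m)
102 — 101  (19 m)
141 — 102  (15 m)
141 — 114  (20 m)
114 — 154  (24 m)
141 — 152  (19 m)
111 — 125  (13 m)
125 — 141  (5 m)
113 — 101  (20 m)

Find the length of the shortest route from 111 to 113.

50 m

Shortest distances from 111:
111: 0
125: 13  (via 111)
114: 13  (via 111)
141: 18  (via 125)
101: 30  (via 114)
102: 33  (via 141)
152: 37  (via 141)
154: 37  (via 114)
113: 50  (via 101)
Shortest route: 111 → 114 → 101 → 113 = 50 m.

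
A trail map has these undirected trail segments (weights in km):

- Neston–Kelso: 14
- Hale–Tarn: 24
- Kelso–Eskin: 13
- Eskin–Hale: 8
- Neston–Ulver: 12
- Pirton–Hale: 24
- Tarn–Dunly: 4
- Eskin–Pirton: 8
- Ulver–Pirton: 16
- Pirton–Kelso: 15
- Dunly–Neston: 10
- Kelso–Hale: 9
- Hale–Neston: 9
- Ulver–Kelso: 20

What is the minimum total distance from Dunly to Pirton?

Shortest distances from Dunly:
Dunly: 0
Tarn: 4  (via Dunly)
Neston: 10  (via Dunly)
Hale: 19  (via Neston)
Ulver: 22  (via Neston)
Kelso: 24  (via Neston)
Eskin: 27  (via Hale)
Pirton: 35  (via Eskin)
Shortest route: Dunly → Neston → Hale → Eskin → Pirton = 35 km.

35 km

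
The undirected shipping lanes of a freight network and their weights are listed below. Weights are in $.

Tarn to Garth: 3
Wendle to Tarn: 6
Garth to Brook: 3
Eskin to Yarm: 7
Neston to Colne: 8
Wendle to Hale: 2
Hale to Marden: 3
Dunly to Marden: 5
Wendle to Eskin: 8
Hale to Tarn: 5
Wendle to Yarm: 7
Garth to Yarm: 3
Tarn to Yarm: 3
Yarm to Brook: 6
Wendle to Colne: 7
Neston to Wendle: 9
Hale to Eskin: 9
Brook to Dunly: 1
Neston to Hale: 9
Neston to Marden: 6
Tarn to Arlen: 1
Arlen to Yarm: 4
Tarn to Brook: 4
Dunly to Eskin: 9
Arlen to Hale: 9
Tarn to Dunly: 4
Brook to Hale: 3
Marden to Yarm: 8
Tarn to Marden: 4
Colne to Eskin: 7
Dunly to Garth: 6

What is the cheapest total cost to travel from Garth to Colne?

$15

Enumerating some paths:
Garth → Brook → Hale → Wendle → Colne: 3+3+2+7 = 15
Garth → Tarn → Wendle → Colne: 3+6+7 = 16
Garth → Tarn → Hale → Wendle → Colne: 3+5+2+7 = 17
Garth → Yarm → Wendle → Colne: 3+7+7 = 17
Cheapest is Garth → Brook → Hale → Wendle → Colne at $15.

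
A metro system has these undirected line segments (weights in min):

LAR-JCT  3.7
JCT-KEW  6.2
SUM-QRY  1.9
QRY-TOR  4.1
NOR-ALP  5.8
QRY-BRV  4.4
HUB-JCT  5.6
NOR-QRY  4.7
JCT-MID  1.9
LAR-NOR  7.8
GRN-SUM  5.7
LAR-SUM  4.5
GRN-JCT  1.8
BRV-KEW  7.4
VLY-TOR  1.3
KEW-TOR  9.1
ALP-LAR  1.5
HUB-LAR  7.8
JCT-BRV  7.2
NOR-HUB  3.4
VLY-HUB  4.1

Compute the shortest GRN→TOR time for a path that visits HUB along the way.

Best GRN to HUB: GRN–JCT–HUB costing 7.4
Shortest HUB→TOR: HUB–VLY–TOR = 5.4
Total via HUB: 7.4 + 5.4 = 12.8 min.

12.8 min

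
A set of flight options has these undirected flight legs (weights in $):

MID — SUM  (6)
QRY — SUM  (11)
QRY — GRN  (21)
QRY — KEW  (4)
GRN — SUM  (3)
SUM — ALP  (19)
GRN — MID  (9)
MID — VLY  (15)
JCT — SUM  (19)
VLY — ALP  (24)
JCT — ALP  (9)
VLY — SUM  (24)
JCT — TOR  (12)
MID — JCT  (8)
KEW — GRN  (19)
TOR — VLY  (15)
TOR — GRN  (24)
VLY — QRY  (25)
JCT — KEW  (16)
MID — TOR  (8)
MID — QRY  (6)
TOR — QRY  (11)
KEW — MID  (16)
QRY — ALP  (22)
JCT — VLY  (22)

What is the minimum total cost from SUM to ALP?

Running Dijkstra from SUM:
SUM: 0
GRN: 3  (via SUM)
MID: 6  (via SUM)
QRY: 11  (via SUM)
JCT: 14  (via MID)
TOR: 14  (via MID)
KEW: 15  (via QRY)
ALP: 19  (via SUM)
Shortest route: SUM → ALP = $19.

$19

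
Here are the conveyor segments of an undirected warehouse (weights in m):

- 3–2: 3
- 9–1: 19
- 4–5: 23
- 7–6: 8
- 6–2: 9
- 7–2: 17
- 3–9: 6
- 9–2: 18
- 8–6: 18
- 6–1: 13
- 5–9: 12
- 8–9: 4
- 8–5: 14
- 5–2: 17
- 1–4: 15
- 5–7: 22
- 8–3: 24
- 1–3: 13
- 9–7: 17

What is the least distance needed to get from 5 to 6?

26 m

Enumerating some paths:
5 - 7 - 6: 22+8 = 30
5 - 2 - 6: 17+9 = 26
Cheapest is 5 - 2 - 6 at 26 m.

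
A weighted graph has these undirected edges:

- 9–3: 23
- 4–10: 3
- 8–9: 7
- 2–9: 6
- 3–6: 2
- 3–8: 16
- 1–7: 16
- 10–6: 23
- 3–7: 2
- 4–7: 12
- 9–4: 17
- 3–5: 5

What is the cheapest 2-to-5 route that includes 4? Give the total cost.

42

Shortest 2→4: 2 → 9 → 4 = 23
Shortest 4→5: 4 → 7 → 3 → 5 = 19
Total via 4: 23 + 19 = 42.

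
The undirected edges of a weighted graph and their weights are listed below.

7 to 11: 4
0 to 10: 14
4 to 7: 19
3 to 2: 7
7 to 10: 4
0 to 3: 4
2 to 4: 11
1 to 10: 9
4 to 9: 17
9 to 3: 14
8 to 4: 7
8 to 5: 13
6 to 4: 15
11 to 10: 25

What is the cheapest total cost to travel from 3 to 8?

25

Candidate routes:
3 → 0 → 10 → 7 → 4 → 8: 4+14+4+19+7 = 48
3 → 2 → 4 → 8: 7+11+7 = 25
3 → 9 → 4 → 8: 14+17+7 = 38
The minimum is 25 via 3 → 2 → 4 → 8.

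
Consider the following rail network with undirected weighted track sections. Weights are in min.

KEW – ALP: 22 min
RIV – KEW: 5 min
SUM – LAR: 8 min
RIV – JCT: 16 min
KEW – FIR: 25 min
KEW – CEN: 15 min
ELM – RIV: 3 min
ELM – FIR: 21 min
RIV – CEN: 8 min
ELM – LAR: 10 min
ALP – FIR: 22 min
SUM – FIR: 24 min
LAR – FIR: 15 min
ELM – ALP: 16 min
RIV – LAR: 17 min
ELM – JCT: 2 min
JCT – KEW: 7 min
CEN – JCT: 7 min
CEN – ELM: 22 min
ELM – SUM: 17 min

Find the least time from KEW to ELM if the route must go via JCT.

Best KEW to JCT: KEW → JCT costing 7
Best JCT to ELM: JCT → ELM costing 2
Total via JCT: 7 + 2 = 9 min.

9 min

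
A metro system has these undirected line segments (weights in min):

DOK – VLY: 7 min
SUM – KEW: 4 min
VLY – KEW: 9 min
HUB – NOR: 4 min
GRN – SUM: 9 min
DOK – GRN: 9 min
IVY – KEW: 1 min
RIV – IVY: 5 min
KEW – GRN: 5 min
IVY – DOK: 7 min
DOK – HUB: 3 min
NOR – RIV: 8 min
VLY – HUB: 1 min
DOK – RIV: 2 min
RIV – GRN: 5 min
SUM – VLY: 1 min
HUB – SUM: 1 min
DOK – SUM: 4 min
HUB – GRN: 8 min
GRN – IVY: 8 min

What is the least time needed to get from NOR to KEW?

Enumerating some paths:
NOR → HUB → SUM → KEW: 4+1+4 = 9
NOR → HUB → VLY → KEW: 4+1+9 = 14
NOR → RIV → IVY → KEW: 8+5+1 = 14
NOR → HUB → VLY → SUM → KEW: 4+1+1+4 = 10
The minimum is 9 min via NOR → HUB → SUM → KEW.

9 min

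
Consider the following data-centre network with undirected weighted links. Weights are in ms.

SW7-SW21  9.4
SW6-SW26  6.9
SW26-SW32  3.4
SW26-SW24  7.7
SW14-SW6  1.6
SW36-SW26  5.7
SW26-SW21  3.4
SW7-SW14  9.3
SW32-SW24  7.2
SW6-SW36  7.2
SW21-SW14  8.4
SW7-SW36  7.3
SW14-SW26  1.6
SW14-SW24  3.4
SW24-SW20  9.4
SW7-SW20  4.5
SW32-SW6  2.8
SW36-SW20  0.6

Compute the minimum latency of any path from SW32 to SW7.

Enumerating some paths:
SW32–SW26–SW36–SW20–SW7: 3.4+5.7+0.6+4.5 = 14.2
SW32–SW6–SW14–SW7: 2.8+1.6+9.3 = 13.7
SW32–SW26–SW14–SW7: 3.4+1.6+9.3 = 14.3
The minimum is 13.7 ms via SW32–SW6–SW14–SW7.

13.7 ms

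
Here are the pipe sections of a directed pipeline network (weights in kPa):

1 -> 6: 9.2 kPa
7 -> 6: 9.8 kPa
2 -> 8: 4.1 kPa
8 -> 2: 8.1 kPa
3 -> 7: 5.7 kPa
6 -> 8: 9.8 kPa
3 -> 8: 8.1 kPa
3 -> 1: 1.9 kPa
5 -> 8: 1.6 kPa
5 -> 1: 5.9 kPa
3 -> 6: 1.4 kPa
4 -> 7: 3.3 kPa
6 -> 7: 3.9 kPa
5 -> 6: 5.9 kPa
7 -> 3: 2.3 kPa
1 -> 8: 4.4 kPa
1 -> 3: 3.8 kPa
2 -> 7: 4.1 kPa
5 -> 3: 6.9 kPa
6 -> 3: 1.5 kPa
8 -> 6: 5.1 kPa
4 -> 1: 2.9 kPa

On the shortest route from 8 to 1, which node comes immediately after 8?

Candidate routes:
8 → 6 → 3 → 1: 5.1+1.5+1.9 = 8.5
8 → 2 → 7 → 3 → 1: 8.1+4.1+2.3+1.9 = 16.4
8 → 6 → 7 → 3 → 1: 5.1+3.9+2.3+1.9 = 13.2
Cheapest is 8 → 6 → 3 → 1 at 8.5 kPa.
So from 8 the first move is to 6.

6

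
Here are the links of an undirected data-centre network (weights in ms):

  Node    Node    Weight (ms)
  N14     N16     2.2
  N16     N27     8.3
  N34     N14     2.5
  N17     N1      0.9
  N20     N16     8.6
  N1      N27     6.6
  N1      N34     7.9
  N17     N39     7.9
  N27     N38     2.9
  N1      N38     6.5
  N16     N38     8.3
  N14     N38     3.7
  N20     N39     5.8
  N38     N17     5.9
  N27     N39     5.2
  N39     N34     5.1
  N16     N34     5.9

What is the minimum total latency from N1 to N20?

14.6 ms

Settle nodes by increasing distance from N1:
N1: 0
N17: 0.9  (via N1)
N38: 6.5  (via N1)
N27: 6.6  (via N1)
N34: 7.9  (via N1)
N39: 8.8  (via N17)
N14: 10.2  (via N38)
N16: 12.4  (via N14)
N20: 14.6  (via N39)
Shortest route: N1 → N17 → N39 → N20 = 14.6 ms.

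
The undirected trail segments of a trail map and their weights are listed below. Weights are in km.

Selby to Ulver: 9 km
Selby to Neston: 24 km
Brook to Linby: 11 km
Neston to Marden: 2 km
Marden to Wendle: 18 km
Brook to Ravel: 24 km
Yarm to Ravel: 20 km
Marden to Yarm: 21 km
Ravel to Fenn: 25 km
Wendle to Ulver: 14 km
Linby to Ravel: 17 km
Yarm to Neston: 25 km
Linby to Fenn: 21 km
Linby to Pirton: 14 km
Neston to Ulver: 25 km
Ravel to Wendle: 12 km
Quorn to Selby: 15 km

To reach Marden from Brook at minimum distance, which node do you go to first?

Ravel

Enumerating some paths:
Brook → Linby → Ravel → Wendle → Marden: 11+17+12+18 = 58
Brook → Ravel → Yarm → Marden: 24+20+21 = 65
Brook → Linby → Ravel → Yarm → Marden: 11+17+20+21 = 69
Brook → Ravel → Wendle → Marden: 24+12+18 = 54
Cheapest is Brook → Ravel → Wendle → Marden at 54 km.
So from Brook the first move is to Ravel.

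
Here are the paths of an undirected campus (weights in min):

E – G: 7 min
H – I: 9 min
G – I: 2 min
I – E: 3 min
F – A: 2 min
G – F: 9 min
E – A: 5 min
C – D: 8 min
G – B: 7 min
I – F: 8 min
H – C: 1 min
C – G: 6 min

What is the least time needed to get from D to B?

Running Dijkstra from D:
D: 0
C: 8  (via D)
H: 9  (via C)
G: 14  (via C)
I: 16  (via G)
E: 19  (via I)
B: 21  (via G)
Shortest route: D → C → G → B = 21 min.

21 min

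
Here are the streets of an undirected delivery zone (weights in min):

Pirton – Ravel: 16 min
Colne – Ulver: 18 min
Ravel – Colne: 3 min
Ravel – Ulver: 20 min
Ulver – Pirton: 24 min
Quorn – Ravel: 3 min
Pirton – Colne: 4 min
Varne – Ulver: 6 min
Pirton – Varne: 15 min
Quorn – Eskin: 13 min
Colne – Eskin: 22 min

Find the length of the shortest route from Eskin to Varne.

Compare a few routes:
Eskin–Quorn–Ravel–Ulver–Varne: 13+3+20+6 = 42
Eskin–Quorn–Ravel–Colne–Ulver–Varne: 13+3+3+18+6 = 43
Eskin–Quorn–Ravel–Colne–Pirton–Varne: 13+3+3+4+15 = 38
Eskin–Colne–Pirton–Varne: 22+4+15 = 41
The minimum is 38 min via Eskin–Quorn–Ravel–Colne–Pirton–Varne.

38 min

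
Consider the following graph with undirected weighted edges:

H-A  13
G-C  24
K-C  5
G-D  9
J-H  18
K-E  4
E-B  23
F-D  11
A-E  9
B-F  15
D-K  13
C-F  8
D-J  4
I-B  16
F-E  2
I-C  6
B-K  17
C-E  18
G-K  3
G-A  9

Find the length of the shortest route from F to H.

24

Compare a few routes:
F - E - A - H: 2+9+13 = 24
F - D - J - H: 11+4+18 = 33
F - E - K - G - A - H: 2+4+3+9+13 = 31
Cheapest is F - E - A - H at 24.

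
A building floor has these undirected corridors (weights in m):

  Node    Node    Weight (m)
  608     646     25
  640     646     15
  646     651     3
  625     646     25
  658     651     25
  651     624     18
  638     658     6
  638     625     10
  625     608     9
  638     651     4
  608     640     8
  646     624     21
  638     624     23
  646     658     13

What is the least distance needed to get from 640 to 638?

22 m

Settle nodes by increasing distance from 640:
640: 0
608: 8  (via 640)
646: 15  (via 640)
625: 17  (via 608)
651: 18  (via 646)
638: 22  (via 651)
Shortest route: 640–646–651–638 = 22 m.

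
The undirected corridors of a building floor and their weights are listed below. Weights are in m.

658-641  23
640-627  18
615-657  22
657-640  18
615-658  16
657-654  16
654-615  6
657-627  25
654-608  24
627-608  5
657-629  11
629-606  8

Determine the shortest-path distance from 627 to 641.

74 m

Compare a few routes:
627 → 657 → 654 → 615 → 658 → 641: 25+16+6+16+23 = 86
627 → 608 → 654 → 615 → 658 → 641: 5+24+6+16+23 = 74
Cheapest is 627 → 608 → 654 → 615 → 658 → 641 at 74 m.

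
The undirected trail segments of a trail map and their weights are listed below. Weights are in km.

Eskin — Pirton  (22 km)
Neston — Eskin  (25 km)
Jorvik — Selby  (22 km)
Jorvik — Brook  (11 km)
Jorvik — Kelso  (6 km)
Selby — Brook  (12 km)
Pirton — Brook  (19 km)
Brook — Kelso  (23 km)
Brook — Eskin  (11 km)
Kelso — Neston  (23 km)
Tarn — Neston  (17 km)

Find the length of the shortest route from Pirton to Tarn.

Settle nodes by increasing distance from Pirton:
Pirton: 0
Brook: 19  (via Pirton)
Eskin: 22  (via Pirton)
Jorvik: 30  (via Brook)
Selby: 31  (via Brook)
Kelso: 36  (via Jorvik)
Neston: 47  (via Eskin)
Tarn: 64  (via Neston)
Shortest route: Pirton → Eskin → Neston → Tarn = 64 km.

64 km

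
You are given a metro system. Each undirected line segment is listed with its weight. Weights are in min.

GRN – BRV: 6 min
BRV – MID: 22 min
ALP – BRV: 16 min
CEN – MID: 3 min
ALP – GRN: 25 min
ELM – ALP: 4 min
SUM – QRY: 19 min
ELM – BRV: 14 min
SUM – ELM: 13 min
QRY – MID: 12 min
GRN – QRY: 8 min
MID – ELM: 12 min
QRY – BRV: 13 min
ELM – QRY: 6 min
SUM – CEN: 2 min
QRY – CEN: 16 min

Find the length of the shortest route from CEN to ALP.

19 min

Shortest distances from CEN:
CEN: 0
SUM: 2  (via CEN)
MID: 3  (via CEN)
QRY: 15  (via MID)
ELM: 15  (via SUM)
ALP: 19  (via ELM)
Shortest route: CEN → SUM → ELM → ALP = 19 min.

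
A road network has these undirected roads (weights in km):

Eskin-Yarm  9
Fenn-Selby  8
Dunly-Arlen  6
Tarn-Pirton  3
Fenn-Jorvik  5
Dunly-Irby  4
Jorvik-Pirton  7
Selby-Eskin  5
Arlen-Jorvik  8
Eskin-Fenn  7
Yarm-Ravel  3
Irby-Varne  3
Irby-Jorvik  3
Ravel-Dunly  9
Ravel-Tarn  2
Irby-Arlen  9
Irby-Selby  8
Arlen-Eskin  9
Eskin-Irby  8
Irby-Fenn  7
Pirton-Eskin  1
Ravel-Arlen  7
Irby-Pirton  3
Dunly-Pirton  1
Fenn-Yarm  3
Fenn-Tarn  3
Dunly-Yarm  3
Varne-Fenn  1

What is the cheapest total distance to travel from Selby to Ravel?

Enumerating some paths:
Selby → Fenn → Tarn → Ravel: 8+3+2 = 13
Selby → Eskin → Pirton → Dunly → Yarm → Ravel: 5+1+1+3+3 = 13
Selby → Fenn → Yarm → Ravel: 8+3+3 = 14
Selby → Eskin → Pirton → Tarn → Ravel: 5+1+3+2 = 11
The minimum is 11 km via Selby → Eskin → Pirton → Tarn → Ravel.

11 km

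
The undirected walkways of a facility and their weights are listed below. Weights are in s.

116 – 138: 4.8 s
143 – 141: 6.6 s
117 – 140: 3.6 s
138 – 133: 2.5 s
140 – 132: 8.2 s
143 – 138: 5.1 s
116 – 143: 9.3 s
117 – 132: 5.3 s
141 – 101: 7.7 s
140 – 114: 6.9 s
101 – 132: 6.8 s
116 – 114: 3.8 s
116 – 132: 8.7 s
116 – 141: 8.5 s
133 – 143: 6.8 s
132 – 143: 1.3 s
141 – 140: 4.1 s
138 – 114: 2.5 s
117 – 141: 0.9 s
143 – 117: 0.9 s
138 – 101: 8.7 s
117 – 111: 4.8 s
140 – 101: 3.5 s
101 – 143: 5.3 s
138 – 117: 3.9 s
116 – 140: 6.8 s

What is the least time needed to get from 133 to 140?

10 s

Candidate routes:
133 - 138 - 117 - 141 - 140: 2.5+3.9+0.9+4.1 = 11.4
133 - 138 - 117 - 140: 2.5+3.9+3.6 = 10
133 - 143 - 117 - 140: 6.8+0.9+3.6 = 11.3
The minimum is 10 s via 133 - 138 - 117 - 140.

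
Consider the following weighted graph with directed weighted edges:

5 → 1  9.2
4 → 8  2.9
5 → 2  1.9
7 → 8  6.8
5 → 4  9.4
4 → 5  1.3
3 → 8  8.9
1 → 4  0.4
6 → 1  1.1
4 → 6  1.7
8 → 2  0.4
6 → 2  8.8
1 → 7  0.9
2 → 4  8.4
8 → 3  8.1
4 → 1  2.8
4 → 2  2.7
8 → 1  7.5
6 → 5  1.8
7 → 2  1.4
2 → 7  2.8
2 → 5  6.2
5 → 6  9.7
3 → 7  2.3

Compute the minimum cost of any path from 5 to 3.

Running Dijkstra from 5:
5: 0
2: 1.9  (via 5)
7: 4.7  (via 2)
1: 9.2  (via 5)
4: 9.4  (via 5)
6: 9.7  (via 5)
8: 11.5  (via 7)
3: 19.6  (via 8)
Shortest route: 5–2–7–8–3 = 19.6.

19.6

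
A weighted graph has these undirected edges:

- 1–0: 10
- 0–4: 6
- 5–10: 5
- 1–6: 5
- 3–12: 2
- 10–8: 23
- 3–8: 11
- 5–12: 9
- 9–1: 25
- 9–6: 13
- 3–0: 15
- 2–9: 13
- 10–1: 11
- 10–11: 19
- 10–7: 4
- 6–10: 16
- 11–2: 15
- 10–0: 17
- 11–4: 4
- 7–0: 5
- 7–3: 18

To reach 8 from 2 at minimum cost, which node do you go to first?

11

Compare a few routes:
2 → 11 → 10 → 8: 15+19+23 = 57
2 → 11 → 4 → 0 → 3 → 8: 15+4+6+15+11 = 51
2 → 11 → 4 → 0 → 7 → 10 → 8: 15+4+6+5+4+23 = 57
The minimum is 51 via 2 → 11 → 4 → 0 → 3 → 8.
So from 2 the first move is to 11.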